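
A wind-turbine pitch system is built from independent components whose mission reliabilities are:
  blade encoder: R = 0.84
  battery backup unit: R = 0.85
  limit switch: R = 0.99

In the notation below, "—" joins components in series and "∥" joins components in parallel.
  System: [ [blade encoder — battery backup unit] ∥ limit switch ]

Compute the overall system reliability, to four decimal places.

Series (blade encoder and battery backup unit): 0.840000 × 0.850000 = 0.714000
Parallel ([0.714000] and limit switch): 1 − (1 − 0.714000)(1 − 0.990000) = 0.9971

0.9971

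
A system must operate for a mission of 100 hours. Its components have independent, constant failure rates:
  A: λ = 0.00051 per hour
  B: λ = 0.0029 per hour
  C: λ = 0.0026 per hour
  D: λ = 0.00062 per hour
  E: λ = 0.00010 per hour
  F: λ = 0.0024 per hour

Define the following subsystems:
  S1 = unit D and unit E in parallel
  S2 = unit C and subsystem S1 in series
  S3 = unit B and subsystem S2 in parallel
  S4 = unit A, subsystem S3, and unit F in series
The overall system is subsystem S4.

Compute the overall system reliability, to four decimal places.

0.7043

R(A) = exp(−0.00051 × 100) = 0.950279
R(B) = exp(−0.0029 × 100) = 0.748264
R(C) = exp(−0.0026 × 100) = 0.771052
R(D) = exp(−0.00062 × 100) = 0.939883
R(E) = exp(−0.00010 × 100) = 0.990050
R(F) = exp(−0.0024 × 100) = 0.786628
Parallel (D and E): 1 − (1 − 0.939883)(1 − 0.990050) = 0.999402
Series (C and [0.999402]): 0.771052 × 0.999402 = 0.770591
Parallel (B and [0.770591]): 1 − (1 − 0.748264)(1 − 0.770591) = 0.942249
Series (A, [0.942249], and F): 0.950279 × 0.942249 × 0.786628 = 0.7043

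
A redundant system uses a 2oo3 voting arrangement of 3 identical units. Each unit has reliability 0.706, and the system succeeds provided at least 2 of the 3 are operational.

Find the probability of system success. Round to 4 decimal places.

0.7915

R = Σ_{i=2}^{3} C(3,i) p^i (1−p)^{3−i} with p = 0.706
C(3,2)·0.706^2·0.294^1 = 0.439621
C(3,3)·0.706^3·0.294^0 = 0.351896
Sum = 0.7915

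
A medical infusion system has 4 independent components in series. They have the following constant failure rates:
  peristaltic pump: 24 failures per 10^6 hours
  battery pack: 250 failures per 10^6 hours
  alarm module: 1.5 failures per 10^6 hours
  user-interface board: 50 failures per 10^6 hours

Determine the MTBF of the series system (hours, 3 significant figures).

Series of exponential components: λ_sys = Σ λ_i
λ_sys = 0.000024 + 0.00025 + 0.0000015 + 0.000050 = 3.2550e-04 /h
MTBF = 1 / λ_sys = 3070 h

3070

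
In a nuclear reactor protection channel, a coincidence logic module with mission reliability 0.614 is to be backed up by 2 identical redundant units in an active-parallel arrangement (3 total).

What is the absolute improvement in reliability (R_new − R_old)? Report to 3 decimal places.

R_before = 0.614
R_after = 1 − (1 − 0.614)^3 = 0.942
ΔR = 0.942 − 0.614 = 0.328

0.328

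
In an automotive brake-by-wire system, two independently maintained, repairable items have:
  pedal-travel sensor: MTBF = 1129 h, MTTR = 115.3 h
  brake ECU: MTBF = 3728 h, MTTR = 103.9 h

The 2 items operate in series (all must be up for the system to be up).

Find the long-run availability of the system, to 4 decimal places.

0.8827

A(pedal-travel sensor) = MTBF/(MTBF+MTTR) = 1129/(1129+115.3) = 0.907337
A(brake ECU) = MTBF/(MTBF+MTTR) = 3728/(3728+103.9) = 0.972886
Series availability: 0.907337 × 0.972886 = 0.8827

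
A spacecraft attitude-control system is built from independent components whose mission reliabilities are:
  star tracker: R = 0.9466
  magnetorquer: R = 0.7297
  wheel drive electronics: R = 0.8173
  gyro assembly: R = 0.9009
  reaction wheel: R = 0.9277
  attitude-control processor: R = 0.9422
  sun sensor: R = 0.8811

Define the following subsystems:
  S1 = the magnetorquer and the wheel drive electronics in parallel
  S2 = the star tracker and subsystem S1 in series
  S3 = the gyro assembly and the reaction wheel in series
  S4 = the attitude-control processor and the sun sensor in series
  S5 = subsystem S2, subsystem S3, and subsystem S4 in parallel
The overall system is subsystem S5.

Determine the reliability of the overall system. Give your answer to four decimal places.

Parallel (magnetorquer and wheel drive electronics): 1 − (1 − 0.729700)(1 − 0.817300) = 0.950616
Series (star tracker and [0.950616]): 0.946600 × 0.950616 = 0.899853
Series (gyro assembly and reaction wheel): 0.900900 × 0.927700 = 0.835765
Series (attitude-control processor and sun sensor): 0.942200 × 0.881100 = 0.830172
Parallel ([0.899853], [0.835765], and [0.830172]): 1 − (1 − 0.899853)(1 − 0.835765)(1 − 0.830172) = 0.9972

0.9972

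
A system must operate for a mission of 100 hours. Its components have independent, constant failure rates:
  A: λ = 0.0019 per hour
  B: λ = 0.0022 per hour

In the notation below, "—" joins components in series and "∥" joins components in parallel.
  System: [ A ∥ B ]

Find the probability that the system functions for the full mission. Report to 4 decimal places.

0.9658

R(A) = exp(−0.0019 × 100) = 0.826959
R(B) = exp(−0.0022 × 100) = 0.802519
Parallel (A and B): 1 − (1 − 0.826959)(1 − 0.802519) = 0.9658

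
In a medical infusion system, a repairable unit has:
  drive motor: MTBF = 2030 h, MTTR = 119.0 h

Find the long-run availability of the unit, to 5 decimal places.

0.94463

A(drive motor) = MTBF/(MTBF+MTTR) = 2030/(2030+119.0) = 0.94463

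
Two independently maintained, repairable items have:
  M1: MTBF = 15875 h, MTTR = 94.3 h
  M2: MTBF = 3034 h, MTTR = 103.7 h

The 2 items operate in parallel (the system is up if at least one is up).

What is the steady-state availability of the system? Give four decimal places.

A(M1) = MTBF/(MTBF+MTTR) = 15875/(15875+94.3) = 0.994095
A(M2) = MTBF/(MTBF+MTTR) = 3034/(3034+103.7) = 0.966950
Parallel availability: 1 − (1 − 0.994095)(1 − 0.966950) = 0.9998

0.9998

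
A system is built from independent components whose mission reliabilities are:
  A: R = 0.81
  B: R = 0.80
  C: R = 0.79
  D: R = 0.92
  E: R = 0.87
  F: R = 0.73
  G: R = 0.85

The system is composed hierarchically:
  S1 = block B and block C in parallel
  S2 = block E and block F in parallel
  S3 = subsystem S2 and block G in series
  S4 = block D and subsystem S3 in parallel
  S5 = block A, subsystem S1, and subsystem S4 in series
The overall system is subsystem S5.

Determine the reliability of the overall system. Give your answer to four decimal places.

Parallel (B and C): 1 − (1 − 0.800000)(1 − 0.790000) = 0.958000
Parallel (E and F): 1 − (1 − 0.870000)(1 − 0.730000) = 0.964900
Series ([0.964900] and G): 0.964900 × 0.850000 = 0.820165
Parallel (D and [0.820165]): 1 − (1 − 0.920000)(1 − 0.820165) = 0.985613
Series (A, [0.958000], and [0.985613]): 0.810000 × 0.958000 × 0.985613 = 0.7648

0.7648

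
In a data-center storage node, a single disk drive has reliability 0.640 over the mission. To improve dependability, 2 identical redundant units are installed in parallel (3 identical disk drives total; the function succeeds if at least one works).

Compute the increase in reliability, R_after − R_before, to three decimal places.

R_before = 0.640
R_after = 1 − (1 − 0.640)^3 = 0.953
ΔR = 0.953 − 0.640 = 0.313

0.313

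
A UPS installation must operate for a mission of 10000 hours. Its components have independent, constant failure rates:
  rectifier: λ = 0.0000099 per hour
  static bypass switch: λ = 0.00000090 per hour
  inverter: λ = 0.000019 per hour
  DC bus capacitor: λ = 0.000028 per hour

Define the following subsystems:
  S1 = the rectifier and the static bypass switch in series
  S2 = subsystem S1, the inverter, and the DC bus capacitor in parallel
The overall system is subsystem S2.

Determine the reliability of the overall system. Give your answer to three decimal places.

R(rectifier) = exp(−0.0000099 × 10000) = 0.90574
R(static bypass switch) = exp(−0.00000090 × 10000) = 0.99104
R(inverter) = exp(−0.000019 × 10000) = 0.82696
R(DC bus capacitor) = exp(−0.000028 × 10000) = 0.75578
Series (rectifier and static bypass switch): 0.90574 × 0.99104 = 0.89762
Parallel ([0.89762], inverter, and DC bus capacitor): 1 − (1 − 0.89762)(1 − 0.82696)(1 − 0.75578) = 0.996

0.996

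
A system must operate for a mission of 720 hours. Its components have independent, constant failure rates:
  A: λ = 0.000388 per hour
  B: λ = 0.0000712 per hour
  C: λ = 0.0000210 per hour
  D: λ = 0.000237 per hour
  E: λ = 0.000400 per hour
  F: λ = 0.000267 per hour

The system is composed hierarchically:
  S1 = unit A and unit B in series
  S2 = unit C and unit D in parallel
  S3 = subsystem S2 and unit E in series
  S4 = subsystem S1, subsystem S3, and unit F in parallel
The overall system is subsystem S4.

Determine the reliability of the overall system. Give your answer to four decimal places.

R(A) = exp(−0.000388 × 720) = 0.756268
R(B) = exp(−0.0000712 × 720) = 0.950028
R(C) = exp(−0.0000210 × 720) = 0.984994
R(D) = exp(−0.000237 × 720) = 0.843125
R(E) = exp(−0.000400 × 720) = 0.749762
R(F) = exp(−0.000267 × 720) = 0.825109
Series (A and B): 0.756268 × 0.950028 = 0.718476
Parallel (C and D): 1 − (1 − 0.984994)(1 − 0.843125) = 0.997646
Series ([0.997646] and E): 0.997646 × 0.749762 = 0.747997
Parallel ([0.718476], [0.747997], and F): 1 − (1 − 0.718476)(1 − 0.747997)(1 − 0.825109) = 0.9876

0.9876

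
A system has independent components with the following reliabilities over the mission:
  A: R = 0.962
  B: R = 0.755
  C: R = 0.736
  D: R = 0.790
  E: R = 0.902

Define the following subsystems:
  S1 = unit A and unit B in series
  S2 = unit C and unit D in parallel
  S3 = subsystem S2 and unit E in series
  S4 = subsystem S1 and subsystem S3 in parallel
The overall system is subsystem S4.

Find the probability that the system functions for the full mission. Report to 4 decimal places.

Series (A and B): 0.962000 × 0.755000 = 0.726310
Parallel (C and D): 1 − (1 − 0.736000)(1 − 0.790000) = 0.944560
Series ([0.944560] and E): 0.944560 × 0.902000 = 0.851993
Parallel ([0.726310] and [0.851993]): 1 − (1 − 0.726310)(1 − 0.851993) = 0.9595

0.9595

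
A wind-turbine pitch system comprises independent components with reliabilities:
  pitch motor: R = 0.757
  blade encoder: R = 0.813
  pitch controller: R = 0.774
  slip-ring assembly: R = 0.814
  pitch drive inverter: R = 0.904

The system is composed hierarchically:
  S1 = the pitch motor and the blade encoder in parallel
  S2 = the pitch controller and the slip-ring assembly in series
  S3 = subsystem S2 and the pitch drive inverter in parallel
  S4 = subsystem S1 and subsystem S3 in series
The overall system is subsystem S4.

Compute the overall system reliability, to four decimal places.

Parallel (pitch motor and blade encoder): 1 − (1 − 0.757000)(1 − 0.813000) = 0.954559
Series (pitch controller and slip-ring assembly): 0.774000 × 0.814000 = 0.630036
Parallel ([0.630036] and pitch drive inverter): 1 − (1 − 0.630036)(1 − 0.904000) = 0.964483
Series ([0.954559] and [0.964483]): 0.954559 × 0.964483 = 0.9207

0.9207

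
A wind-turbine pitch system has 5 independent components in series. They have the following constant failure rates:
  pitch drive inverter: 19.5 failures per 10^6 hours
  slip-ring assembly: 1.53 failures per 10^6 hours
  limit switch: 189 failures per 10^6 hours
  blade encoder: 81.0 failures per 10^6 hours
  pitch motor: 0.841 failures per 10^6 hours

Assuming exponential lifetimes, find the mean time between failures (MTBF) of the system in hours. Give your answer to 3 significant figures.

Series of exponential components: λ_sys = Σ λ_i
λ_sys = 0.0000195 + 0.00000153 + 0.000189 + 0.0000810 + 0.000000841 = 2.9187e-04 /h
MTBF = 1 / λ_sys = 3430 h

3430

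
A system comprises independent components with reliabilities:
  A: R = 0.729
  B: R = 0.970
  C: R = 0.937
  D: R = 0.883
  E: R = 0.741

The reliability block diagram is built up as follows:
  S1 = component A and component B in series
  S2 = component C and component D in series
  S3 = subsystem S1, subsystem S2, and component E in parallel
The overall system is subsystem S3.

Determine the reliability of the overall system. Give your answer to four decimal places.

0.9869

Series (A and B): 0.729000 × 0.970000 = 0.707130
Series (C and D): 0.937000 × 0.883000 = 0.827371
Parallel ([0.707130], [0.827371], and E): 1 − (1 − 0.707130)(1 − 0.827371)(1 − 0.741000) = 0.9869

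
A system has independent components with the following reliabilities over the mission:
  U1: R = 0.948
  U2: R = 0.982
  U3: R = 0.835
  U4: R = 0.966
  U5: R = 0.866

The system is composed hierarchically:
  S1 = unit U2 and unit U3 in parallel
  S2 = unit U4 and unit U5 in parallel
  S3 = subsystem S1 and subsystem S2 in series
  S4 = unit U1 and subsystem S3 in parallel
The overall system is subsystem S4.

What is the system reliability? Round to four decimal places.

0.9996

Parallel (U2 and U3): 1 − (1 − 0.982000)(1 − 0.835000) = 0.997030
Parallel (U4 and U5): 1 − (1 − 0.966000)(1 − 0.866000) = 0.995444
Series ([0.997030] and [0.995444]): 0.997030 × 0.995444 = 0.992488
Parallel (U1 and [0.992488]): 1 − (1 − 0.948000)(1 − 0.992488) = 0.9996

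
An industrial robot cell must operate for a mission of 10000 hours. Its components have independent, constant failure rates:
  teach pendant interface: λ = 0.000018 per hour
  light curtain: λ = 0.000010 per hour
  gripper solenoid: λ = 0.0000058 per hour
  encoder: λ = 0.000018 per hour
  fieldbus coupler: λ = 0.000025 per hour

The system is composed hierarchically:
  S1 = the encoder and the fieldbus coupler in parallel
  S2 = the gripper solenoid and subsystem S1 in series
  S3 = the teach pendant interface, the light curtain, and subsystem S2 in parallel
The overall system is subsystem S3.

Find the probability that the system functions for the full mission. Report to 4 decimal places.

0.9986

R(teach pendant interface) = exp(−0.000018 × 10000) = 0.835270
R(light curtain) = exp(−0.000010 × 10000) = 0.904837
R(gripper solenoid) = exp(−0.0000058 × 10000) = 0.943650
R(encoder) = exp(−0.000018 × 10000) = 0.835270
R(fieldbus coupler) = exp(−0.000025 × 10000) = 0.778801
Parallel (encoder and fieldbus coupler): 1 − (1 − 0.835270)(1 − 0.778801) = 0.963562
Series (gripper solenoid and [0.963562]): 0.943650 × 0.963562 = 0.909265
Parallel (teach pendant interface, light curtain, and [0.909265]): 1 − (1 − 0.835270)(1 − 0.904837)(1 − 0.909265) = 0.9986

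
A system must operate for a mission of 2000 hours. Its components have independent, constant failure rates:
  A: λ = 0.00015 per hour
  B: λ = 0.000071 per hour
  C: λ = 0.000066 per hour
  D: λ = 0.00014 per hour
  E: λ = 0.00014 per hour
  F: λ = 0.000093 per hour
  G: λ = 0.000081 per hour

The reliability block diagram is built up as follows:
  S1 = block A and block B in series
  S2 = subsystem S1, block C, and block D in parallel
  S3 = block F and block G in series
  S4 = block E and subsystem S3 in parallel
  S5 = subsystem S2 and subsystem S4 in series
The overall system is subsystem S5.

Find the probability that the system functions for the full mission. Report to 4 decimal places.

0.9182

R(A) = exp(−0.00015 × 2000) = 0.740818
R(B) = exp(−0.000071 × 2000) = 0.867621
R(C) = exp(−0.000066 × 2000) = 0.876341
R(D) = exp(−0.00014 × 2000) = 0.755784
R(E) = exp(−0.00014 × 2000) = 0.755784
R(F) = exp(−0.000093 × 2000) = 0.830274
R(G) = exp(−0.000081 × 2000) = 0.850441
Series (A and B): 0.740818 × 0.867621 = 0.642749
Parallel ([0.642749], C, and D): 1 − (1 − 0.642749)(1 − 0.876341)(1 − 0.755784) = 0.989211
Series (F and G): 0.830274 × 0.850441 = 0.706099
Parallel (E and [0.706099]): 1 − (1 − 0.755784)(1 − 0.706099) = 0.928225
Series ([0.989211] and [0.928225]): 0.989211 × 0.928225 = 0.9182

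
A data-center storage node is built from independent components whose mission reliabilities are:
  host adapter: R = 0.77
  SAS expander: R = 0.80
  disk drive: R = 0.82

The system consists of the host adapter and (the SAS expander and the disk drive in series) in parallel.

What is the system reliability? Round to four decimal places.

0.9209

Series (SAS expander and disk drive): 0.800000 × 0.820000 = 0.656000
Parallel (host adapter and [0.656000]): 1 − (1 − 0.770000)(1 − 0.656000) = 0.9209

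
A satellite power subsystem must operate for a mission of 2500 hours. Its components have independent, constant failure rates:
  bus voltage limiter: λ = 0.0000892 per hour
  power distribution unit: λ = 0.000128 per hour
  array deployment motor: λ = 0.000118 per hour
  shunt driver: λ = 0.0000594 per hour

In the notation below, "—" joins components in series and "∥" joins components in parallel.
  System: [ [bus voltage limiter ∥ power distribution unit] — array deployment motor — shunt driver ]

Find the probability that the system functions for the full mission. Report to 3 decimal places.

0.607

R(bus voltage limiter) = exp(−0.0000892 × 2500) = 0.80011
R(power distribution unit) = exp(−0.000128 × 2500) = 0.72615
R(array deployment motor) = exp(−0.000118 × 2500) = 0.74453
R(shunt driver) = exp(−0.0000594 × 2500) = 0.86200
Parallel (bus voltage limiter and power distribution unit): 1 − (1 − 0.80011)(1 − 0.72615) = 0.94526
Series ([0.94526], array deployment motor, and shunt driver): 0.94526 × 0.74453 × 0.86200 = 0.607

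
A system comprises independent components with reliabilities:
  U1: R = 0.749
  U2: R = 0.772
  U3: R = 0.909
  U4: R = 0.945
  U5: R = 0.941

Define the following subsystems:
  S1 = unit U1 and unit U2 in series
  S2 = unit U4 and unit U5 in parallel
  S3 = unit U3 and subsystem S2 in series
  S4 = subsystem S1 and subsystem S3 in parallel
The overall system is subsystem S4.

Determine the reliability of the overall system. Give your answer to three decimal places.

0.960

Series (U1 and U2): 0.74900 × 0.77200 = 0.57823
Parallel (U4 and U5): 1 − (1 − 0.94500)(1 − 0.94100) = 0.99676
Series (U3 and [0.99676]): 0.90900 × 0.99676 = 0.90605
Parallel ([0.57823] and [0.90605]): 1 − (1 − 0.57823)(1 − 0.90605) = 0.960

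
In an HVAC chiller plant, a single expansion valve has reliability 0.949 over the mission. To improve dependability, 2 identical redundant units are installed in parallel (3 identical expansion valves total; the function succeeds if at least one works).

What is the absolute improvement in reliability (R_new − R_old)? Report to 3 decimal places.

R_before = 0.949
R_after = 1 − (1 − 0.949)^3 = 1.000
ΔR = 1.000 − 0.949 = 0.051

0.051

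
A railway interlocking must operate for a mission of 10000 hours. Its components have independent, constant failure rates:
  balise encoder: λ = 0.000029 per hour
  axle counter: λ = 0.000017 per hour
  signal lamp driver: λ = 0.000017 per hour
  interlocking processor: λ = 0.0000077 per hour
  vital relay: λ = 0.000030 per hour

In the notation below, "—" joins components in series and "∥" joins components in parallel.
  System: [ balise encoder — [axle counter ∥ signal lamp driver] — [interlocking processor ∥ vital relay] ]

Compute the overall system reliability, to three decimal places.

R(balise encoder) = exp(−0.000029 × 10000) = 0.74826
R(axle counter) = exp(−0.000017 × 10000) = 0.84366
R(signal lamp driver) = exp(−0.000017 × 10000) = 0.84366
R(interlocking processor) = exp(−0.0000077 × 10000) = 0.92589
R(vital relay) = exp(−0.000030 × 10000) = 0.74082
Parallel (axle counter and signal lamp driver): 1 − (1 − 0.84366)(1 − 0.84366) = 0.97556
Parallel (interlocking processor and vital relay): 1 − (1 − 0.92589)(1 − 0.74082) = 0.98079
Series (balise encoder, [0.97556], and [0.98079]): 0.74826 × 0.97556 × 0.98079 = 0.716

0.716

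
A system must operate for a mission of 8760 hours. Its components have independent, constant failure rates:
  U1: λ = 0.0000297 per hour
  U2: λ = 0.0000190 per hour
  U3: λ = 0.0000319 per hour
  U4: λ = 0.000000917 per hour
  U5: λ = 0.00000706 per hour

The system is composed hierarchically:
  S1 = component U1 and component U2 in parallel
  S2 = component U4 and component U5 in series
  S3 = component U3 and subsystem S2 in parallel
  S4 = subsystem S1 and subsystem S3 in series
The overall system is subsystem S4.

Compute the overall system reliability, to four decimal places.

0.9490

R(U1) = exp(−0.0000297 × 8760) = 0.770919
R(U2) = exp(−0.0000190 × 8760) = 0.846674
R(U3) = exp(−0.0000319 × 8760) = 0.756204
R(U4) = exp(−0.000000917 × 8760) = 0.991999
R(U5) = exp(−0.00000706 × 8760) = 0.940028
Parallel (U1 and U2): 1 − (1 − 0.770919)(1 − 0.846674) = 0.964876
Series (U4 and U5): 0.991999 × 0.940028 = 0.932507
Parallel (U3 and [0.932507]): 1 − (1 − 0.756204)(1 − 0.932507) = 0.983545
Series ([0.964876] and [0.983545]): 0.964876 × 0.983545 = 0.9490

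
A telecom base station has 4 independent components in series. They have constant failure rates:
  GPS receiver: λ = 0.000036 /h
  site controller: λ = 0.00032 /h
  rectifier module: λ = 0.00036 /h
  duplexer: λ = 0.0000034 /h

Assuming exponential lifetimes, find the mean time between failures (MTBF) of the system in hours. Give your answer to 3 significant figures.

1390

Series of exponential components: λ_sys = Σ λ_i
λ_sys = 0.000036 + 0.00032 + 0.00036 + 0.0000034 = 7.1940e-04 /h
MTBF = 1 / λ_sys = 1390 h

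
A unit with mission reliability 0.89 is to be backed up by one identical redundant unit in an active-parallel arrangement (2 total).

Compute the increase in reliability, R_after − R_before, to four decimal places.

R_before = 0.89
R_after = 1 − (1 − 0.89)^2 = 0.9879
ΔR = 0.9879 − 0.89 = 0.0979

0.0979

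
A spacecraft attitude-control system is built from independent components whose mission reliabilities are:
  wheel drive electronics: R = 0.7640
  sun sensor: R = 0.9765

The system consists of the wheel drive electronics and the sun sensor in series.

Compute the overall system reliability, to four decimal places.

0.7460

Series (wheel drive electronics and sun sensor): 0.764000 × 0.976500 = 0.7460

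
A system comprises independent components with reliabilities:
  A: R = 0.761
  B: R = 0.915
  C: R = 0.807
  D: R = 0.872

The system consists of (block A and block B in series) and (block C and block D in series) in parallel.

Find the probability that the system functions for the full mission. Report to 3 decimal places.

Series (A and B): 0.76100 × 0.91500 = 0.69632
Series (C and D): 0.80700 × 0.87200 = 0.70370
Parallel ([0.69632] and [0.70370]): 1 − (1 − 0.69632)(1 − 0.70370) = 0.910

0.910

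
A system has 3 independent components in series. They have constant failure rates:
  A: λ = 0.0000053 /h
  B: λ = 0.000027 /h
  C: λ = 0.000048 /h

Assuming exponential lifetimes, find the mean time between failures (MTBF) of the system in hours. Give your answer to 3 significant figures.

12500

Series of exponential components: λ_sys = Σ λ_i
λ_sys = 0.0000053 + 0.000027 + 0.000048 = 8.0300e-05 /h
MTBF = 1 / λ_sys = 12500 h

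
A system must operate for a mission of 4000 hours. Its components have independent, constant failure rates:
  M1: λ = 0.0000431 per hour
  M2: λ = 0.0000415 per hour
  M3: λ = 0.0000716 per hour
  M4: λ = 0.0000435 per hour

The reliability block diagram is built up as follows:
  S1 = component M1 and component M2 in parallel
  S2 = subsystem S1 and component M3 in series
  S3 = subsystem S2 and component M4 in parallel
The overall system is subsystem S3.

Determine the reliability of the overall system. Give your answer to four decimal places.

R(M1) = exp(−0.0000431 × 4000) = 0.841642
R(M2) = exp(−0.0000415 × 4000) = 0.847046
R(M3) = exp(−0.0000716 × 4000) = 0.750962
R(M4) = exp(−0.0000435 × 4000) = 0.840297
Parallel (M1 and M2): 1 − (1 − 0.841642)(1 − 0.847046) = 0.975779
Series ([0.975779] and M3): 0.975779 × 0.750962 = 0.732773
Parallel ([0.732773] and M4): 1 − (1 − 0.732773)(1 − 0.840297) = 0.9573

0.9573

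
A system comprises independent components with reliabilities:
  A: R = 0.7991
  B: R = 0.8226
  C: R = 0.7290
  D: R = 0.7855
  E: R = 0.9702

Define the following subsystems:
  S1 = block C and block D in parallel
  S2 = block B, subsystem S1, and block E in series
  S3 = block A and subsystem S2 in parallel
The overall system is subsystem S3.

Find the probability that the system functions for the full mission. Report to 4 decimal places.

0.9501

Parallel (C and D): 1 − (1 − 0.729000)(1 − 0.785500) = 0.941871
Series (B, [0.941871], and E): 0.822600 × 0.941871 × 0.970200 = 0.751695
Parallel (A and [0.751695]): 1 − (1 − 0.799100)(1 − 0.751695) = 0.9501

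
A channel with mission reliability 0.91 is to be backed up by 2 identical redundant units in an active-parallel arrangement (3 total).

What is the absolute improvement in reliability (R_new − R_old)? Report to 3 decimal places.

0.089

R_before = 0.91
R_after = 1 − (1 − 0.91)^3 = 0.999
ΔR = 0.999 − 0.91 = 0.089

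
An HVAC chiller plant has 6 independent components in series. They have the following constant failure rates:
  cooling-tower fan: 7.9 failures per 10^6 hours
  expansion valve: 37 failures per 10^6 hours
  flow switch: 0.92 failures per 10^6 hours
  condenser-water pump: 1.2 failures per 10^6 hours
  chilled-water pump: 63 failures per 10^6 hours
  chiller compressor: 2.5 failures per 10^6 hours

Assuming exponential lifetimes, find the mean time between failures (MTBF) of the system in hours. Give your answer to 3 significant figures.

8890

Series of exponential components: λ_sys = Σ λ_i
λ_sys = 0.0000079 + 0.000037 + 0.00000092 + 0.0000012 + 0.000063 + 0.0000025 = 1.1252e-04 /h
MTBF = 1 / λ_sys = 8890 h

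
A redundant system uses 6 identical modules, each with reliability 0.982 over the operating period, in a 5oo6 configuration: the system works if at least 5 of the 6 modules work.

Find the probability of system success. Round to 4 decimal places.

R = Σ_{i=5}^{6} C(6,i) p^i (1−p)^{6−i} with p = 0.982
C(6,5)·0.982^5·0.018^1 = 0.098624
C(6,6)·0.982^6·0.018^0 = 0.896745
Sum = 0.9954

0.9954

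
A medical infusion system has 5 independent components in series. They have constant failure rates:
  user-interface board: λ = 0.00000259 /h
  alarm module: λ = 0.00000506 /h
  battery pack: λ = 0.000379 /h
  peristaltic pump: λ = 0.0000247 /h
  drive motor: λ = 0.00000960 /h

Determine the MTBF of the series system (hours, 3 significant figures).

Series of exponential components: λ_sys = Σ λ_i
λ_sys = 0.00000259 + 0.00000506 + 0.000379 + 0.0000247 + 0.00000960 = 4.2095e-04 /h
MTBF = 1 / λ_sys = 2380 h

2380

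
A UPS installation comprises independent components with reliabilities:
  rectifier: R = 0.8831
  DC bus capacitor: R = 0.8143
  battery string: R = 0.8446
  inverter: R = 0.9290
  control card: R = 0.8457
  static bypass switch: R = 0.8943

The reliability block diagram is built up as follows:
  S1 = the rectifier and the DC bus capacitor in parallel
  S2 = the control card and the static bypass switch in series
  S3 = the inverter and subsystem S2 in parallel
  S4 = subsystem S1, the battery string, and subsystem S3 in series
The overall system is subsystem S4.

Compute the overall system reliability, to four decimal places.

Parallel (rectifier and DC bus capacitor): 1 − (1 − 0.883100)(1 − 0.814300) = 0.978292
Series (control card and static bypass switch): 0.845700 × 0.894300 = 0.756310
Parallel (inverter and [0.756310]): 1 − (1 − 0.929000)(1 − 0.756310) = 0.982698
Series ([0.978292], battery string, and [0.982698]): 0.978292 × 0.844600 × 0.982698 = 0.8120

0.8120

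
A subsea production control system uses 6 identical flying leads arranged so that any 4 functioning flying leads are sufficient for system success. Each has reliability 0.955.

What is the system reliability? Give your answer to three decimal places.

R = Σ_{i=4}^{6} C(6,i) p^i (1−p)^{6−i} with p = 0.955
C(6,4)·0.955^4·0.045^2 = 0.02527
C(6,5)·0.955^5·0.045^1 = 0.21448
C(6,6)·0.955^6·0.045^0 = 0.75861
Sum = 0.998

0.998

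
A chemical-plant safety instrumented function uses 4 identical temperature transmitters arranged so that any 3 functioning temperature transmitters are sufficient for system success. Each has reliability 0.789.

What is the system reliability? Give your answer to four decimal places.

0.8021

R = Σ_{i=3}^{4} C(4,i) p^i (1−p)^{4−i} with p = 0.789
C(4,3)·0.789^3·0.211^1 = 0.414547
C(4,4)·0.789^4·0.211^0 = 0.387532
Sum = 0.8021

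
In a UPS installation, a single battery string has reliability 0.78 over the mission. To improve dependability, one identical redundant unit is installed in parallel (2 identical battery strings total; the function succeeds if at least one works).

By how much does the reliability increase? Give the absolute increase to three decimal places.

0.172

R_before = 0.78
R_after = 1 − (1 − 0.78)^2 = 0.952
ΔR = 0.952 − 0.78 = 0.172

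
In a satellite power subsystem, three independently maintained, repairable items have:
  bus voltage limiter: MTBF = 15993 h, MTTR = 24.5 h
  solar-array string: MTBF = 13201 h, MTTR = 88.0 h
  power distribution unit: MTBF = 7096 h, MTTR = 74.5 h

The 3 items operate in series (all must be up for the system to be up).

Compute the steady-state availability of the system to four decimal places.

A(bus voltage limiter) = MTBF/(MTBF+MTTR) = 15993/(15993+24.5) = 0.998470
A(solar-array string) = MTBF/(MTBF+MTTR) = 13201/(13201+88.0) = 0.993378
A(power distribution unit) = MTBF/(MTBF+MTTR) = 7096/(7096+74.5) = 0.989610
Series availability: 0.998470 × 0.993378 × 0.989610 = 0.9816

0.9816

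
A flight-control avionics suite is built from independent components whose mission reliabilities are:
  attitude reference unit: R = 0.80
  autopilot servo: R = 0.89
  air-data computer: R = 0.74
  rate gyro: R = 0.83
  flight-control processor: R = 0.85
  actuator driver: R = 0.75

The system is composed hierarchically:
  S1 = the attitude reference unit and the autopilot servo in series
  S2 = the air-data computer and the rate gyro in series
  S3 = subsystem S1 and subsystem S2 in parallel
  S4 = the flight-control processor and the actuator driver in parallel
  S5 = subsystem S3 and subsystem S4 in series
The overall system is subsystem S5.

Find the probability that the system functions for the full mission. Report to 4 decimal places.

0.8556

Series (attitude reference unit and autopilot servo): 0.800000 × 0.890000 = 0.712000
Series (air-data computer and rate gyro): 0.740000 × 0.830000 = 0.614200
Parallel ([0.712000] and [0.614200]): 1 − (1 − 0.712000)(1 − 0.614200) = 0.888890
Parallel (flight-control processor and actuator driver): 1 − (1 − 0.850000)(1 − 0.750000) = 0.962500
Series ([0.888890] and [0.962500]): 0.888890 × 0.962500 = 0.8556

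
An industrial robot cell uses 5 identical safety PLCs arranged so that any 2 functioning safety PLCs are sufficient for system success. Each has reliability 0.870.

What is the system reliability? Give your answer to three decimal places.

0.999

R = Σ_{i=2}^{5} C(5,i) p^i (1−p)^{5−i} with p = 0.870
C(5,2)·0.870^2·0.130^3 = 0.01663
C(5,3)·0.870^3·0.130^2 = 0.11129
C(5,4)·0.870^4·0.130^1 = 0.37238
C(5,5)·0.870^5·0.130^0 = 0.49842
Sum = 0.999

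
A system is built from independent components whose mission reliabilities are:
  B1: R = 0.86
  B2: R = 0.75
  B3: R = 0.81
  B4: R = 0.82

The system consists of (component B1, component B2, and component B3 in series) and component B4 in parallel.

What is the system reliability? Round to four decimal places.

Series (B1, B2, and B3): 0.860000 × 0.750000 × 0.810000 = 0.522450
Parallel ([0.522450] and B4): 1 − (1 − 0.522450)(1 − 0.820000) = 0.9140

0.9140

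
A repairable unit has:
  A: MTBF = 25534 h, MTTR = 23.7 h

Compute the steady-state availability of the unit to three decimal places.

A(A) = MTBF/(MTBF+MTTR) = 25534/(25534+23.7) = 0.999

0.999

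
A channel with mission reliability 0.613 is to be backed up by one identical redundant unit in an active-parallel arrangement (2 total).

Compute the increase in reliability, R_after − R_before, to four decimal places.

R_before = 0.613
R_after = 1 − (1 − 0.613)^2 = 0.8502
ΔR = 0.8502 − 0.613 = 0.2372

0.2372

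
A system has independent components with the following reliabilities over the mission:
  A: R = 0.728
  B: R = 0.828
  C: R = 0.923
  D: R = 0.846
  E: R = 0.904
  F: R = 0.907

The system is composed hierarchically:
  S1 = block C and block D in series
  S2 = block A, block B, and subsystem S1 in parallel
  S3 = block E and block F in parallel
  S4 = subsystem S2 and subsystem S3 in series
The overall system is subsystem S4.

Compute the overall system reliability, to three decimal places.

Series (C and D): 0.92300 × 0.84600 = 0.78086
Parallel (A, B, and [0.78086]): 1 − (1 − 0.72800)(1 − 0.82800)(1 − 0.78086) = 0.98975
Parallel (E and F): 1 − (1 − 0.90400)(1 − 0.90700) = 0.99107
Series ([0.98975] and [0.99107]): 0.98975 × 0.99107 = 0.981

0.981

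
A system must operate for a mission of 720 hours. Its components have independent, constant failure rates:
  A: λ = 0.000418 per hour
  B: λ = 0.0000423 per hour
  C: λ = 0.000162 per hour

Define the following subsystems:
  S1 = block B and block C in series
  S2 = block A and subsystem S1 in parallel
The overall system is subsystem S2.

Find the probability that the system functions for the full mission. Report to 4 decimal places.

0.9644

R(A) = exp(−0.000418 × 720) = 0.740107
R(B) = exp(−0.0000423 × 720) = 0.970003
R(C) = exp(−0.000162 × 720) = 0.889906
Series (B and C): 0.970003 × 0.889906 = 0.863211
Parallel (A and [0.863211]): 1 − (1 − 0.740107)(1 − 0.863211) = 0.9644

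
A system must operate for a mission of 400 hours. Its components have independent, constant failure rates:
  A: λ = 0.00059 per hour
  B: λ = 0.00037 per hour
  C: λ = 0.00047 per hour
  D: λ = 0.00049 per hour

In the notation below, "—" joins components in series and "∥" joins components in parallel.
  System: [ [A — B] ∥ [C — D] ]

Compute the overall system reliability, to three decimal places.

R(A) = exp(−0.00059 × 400) = 0.78978
R(B) = exp(−0.00037 × 400) = 0.86243
R(C) = exp(−0.00047 × 400) = 0.82861
R(D) = exp(−0.00049 × 400) = 0.82201
Series (A and B): 0.78978 × 0.86243 = 0.68113
Series (C and D): 0.82861 × 0.82201 = 0.68113
Parallel ([0.68113] and [0.68113]): 1 − (1 − 0.68113)(1 − 0.68113) = 0.898

0.898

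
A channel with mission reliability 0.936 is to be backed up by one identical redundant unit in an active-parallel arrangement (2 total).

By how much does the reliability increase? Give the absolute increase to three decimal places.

R_before = 0.936
R_after = 1 − (1 − 0.936)^2 = 0.996
ΔR = 0.996 − 0.936 = 0.060

0.060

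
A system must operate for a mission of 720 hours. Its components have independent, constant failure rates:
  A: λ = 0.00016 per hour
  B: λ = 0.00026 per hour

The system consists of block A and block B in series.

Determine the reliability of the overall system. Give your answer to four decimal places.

R(A) = exp(−0.00016 × 720) = 0.891188
R(B) = exp(−0.00026 × 720) = 0.829278
Series (A and B): 0.891188 × 0.829278 = 0.7390

0.7390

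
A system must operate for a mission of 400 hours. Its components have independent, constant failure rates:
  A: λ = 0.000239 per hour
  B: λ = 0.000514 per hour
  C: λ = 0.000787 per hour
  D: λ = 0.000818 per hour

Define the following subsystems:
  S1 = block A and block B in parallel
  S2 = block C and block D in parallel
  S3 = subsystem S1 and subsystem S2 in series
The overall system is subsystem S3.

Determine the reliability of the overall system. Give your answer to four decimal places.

0.9090

R(A) = exp(−0.000239 × 400) = 0.908827
R(B) = exp(−0.000514 × 400) = 0.814159
R(C) = exp(−0.000787 × 400) = 0.729935
R(D) = exp(−0.000818 × 400) = 0.720940
Parallel (A and B): 1 − (1 − 0.908827)(1 − 0.814159) = 0.983056
Parallel (C and D): 1 − (1 − 0.729935)(1 − 0.720940) = 0.924636
Series ([0.983056] and [0.924636]): 0.983056 × 0.924636 = 0.9090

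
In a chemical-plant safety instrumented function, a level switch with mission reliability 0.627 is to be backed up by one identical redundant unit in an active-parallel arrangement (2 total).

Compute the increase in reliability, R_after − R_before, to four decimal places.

0.2339

R_before = 0.627
R_after = 1 − (1 − 0.627)^2 = 0.8609
ΔR = 0.8609 − 0.627 = 0.2339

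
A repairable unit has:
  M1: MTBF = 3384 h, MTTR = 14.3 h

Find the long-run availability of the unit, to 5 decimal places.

0.99579

A(M1) = MTBF/(MTBF+MTTR) = 3384/(3384+14.3) = 0.99579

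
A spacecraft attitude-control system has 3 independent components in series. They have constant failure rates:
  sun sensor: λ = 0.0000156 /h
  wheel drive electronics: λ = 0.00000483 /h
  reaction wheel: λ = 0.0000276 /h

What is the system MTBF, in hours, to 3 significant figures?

Series of exponential components: λ_sys = Σ λ_i
λ_sys = 0.0000156 + 0.00000483 + 0.0000276 = 4.8030e-05 /h
MTBF = 1 / λ_sys = 20800 h

20800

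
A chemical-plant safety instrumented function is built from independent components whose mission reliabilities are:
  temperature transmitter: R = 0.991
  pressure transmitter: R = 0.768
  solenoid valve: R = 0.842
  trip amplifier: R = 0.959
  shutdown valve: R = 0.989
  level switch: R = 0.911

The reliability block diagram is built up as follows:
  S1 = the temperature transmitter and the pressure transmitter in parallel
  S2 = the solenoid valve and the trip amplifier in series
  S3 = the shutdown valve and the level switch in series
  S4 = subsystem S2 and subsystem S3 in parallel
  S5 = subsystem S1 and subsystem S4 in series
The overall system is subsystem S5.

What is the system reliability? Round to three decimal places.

0.979

Parallel (temperature transmitter and pressure transmitter): 1 − (1 − 0.99100)(1 − 0.76800) = 0.99791
Series (solenoid valve and trip amplifier): 0.84200 × 0.95900 = 0.80748
Series (shutdown valve and level switch): 0.98900 × 0.91100 = 0.90098
Parallel ([0.80748] and [0.90098]): 1 − (1 − 0.80748)(1 − 0.90098) = 0.98094
Series ([0.99791] and [0.98094]): 0.99791 × 0.98094 = 0.979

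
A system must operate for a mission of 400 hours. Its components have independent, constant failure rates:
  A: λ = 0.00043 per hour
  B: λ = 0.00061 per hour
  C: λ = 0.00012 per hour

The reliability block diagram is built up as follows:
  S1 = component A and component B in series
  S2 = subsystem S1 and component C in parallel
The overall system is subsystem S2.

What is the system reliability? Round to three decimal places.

0.984

R(A) = exp(−0.00043 × 400) = 0.84198
R(B) = exp(−0.00061 × 400) = 0.78349
R(C) = exp(−0.00012 × 400) = 0.95313
Series (A and B): 0.84198 × 0.78349 = 0.65968
Parallel ([0.65968] and C): 1 − (1 − 0.65968)(1 − 0.95313) = 0.984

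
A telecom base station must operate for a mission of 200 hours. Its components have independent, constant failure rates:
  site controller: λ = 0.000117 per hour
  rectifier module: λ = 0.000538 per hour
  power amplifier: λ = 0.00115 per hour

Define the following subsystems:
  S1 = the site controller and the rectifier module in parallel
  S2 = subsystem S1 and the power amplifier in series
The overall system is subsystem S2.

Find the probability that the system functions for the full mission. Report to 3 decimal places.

R(site controller) = exp(−0.000117 × 200) = 0.97687
R(rectifier module) = exp(−0.000538 × 200) = 0.89799
R(power amplifier) = exp(−0.00115 × 200) = 0.79453
Parallel (site controller and rectifier module): 1 − (1 − 0.97687)(1 − 0.89799) = 0.99764
Series ([0.99764] and power amplifier): 0.99764 × 0.79453 = 0.793

0.793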